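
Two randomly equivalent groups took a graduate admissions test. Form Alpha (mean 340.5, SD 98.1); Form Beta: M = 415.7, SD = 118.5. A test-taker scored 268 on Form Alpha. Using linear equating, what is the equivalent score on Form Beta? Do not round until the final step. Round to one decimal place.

Linear equating: y = (SD_Y/SD_X)(x − M_X) + M_Y
y = (118.5/98.1)(268 − 340.5) + 415.7
y = 1.207951 × -72.5 + 415.7 = -87.5765 + 415.7 = 328.1

328.1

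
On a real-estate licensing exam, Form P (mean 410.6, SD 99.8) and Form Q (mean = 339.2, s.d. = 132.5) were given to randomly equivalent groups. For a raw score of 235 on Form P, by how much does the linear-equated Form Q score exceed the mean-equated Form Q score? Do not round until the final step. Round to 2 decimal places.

Mean-equated: 235 + (339.2 − 410.6) = 163.60
Linear-equated: (132.5/99.8)(235 − 410.6) + 339.2 = 106.064
Difference = 106.064 − 163.60 = -57.54

-57.54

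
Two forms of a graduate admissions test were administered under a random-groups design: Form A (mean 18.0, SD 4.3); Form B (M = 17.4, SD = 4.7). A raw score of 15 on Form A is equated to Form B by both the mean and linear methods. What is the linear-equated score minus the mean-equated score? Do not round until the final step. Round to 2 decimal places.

Mean-equated: 15 + (17.4 − 18.0) = 14.40
Linear-equated: (4.7/4.3)(15 − 18.0) + 17.4 = 14.121
Difference = 14.121 − 14.40 = -0.28

-0.28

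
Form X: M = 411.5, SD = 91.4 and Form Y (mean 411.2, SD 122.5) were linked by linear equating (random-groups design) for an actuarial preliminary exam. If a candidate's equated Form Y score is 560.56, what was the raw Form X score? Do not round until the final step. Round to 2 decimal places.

Invert y = (SD_Y/SD_X)(x − M_X) + M_Y:
x = (SD_X/SD_Y)(y − M_Y) + M_X = (91.4/122.5)(560.56 − 411.2) + 411.5
x = 0.746122 × 149.360 + 411.5 = 522.94

522.94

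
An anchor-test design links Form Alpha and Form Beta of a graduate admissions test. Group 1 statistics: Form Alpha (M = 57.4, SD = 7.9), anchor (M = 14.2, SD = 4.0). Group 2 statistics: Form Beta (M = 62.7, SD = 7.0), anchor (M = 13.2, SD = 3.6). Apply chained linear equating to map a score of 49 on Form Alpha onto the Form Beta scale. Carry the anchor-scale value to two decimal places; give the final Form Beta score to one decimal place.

Form Alpha → anchor (Group 1): v = (4.0/7.9)(49 − 57.4) + 14.2 = 9.95
anchor → Form Beta (Group 2): y = (7.0/3.6)(9.95 − 13.2) + 62.7 = 56.4

56.4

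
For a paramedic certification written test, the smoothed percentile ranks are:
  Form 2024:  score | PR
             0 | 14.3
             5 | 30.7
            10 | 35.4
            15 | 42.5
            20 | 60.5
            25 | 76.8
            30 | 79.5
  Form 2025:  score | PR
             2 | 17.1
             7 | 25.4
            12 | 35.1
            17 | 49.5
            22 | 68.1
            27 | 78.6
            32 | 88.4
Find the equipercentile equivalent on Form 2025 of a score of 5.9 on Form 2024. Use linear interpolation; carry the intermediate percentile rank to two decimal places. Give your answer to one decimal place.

PR of 5.9 on Form 2024: 30.7 + (5.9 − 5)/(10 − 5) × (35.4 − 30.7) = 31.55
On Form 2025, PR 31.55 falls between score 7 (PR 25.4) and 12 (PR 35.1).
Interpolate: 7 + (31.55 − 25.4)/(35.1 − 25.4) × (12 − 7) = 10.2

10.2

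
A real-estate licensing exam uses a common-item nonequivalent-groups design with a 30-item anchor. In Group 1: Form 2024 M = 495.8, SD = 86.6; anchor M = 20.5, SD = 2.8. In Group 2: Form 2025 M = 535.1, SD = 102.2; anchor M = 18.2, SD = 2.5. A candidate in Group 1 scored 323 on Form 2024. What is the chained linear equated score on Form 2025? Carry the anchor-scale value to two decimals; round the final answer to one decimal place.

Form 2024 → anchor (Group 1): v = (2.8/86.6)(323 − 495.8) + 20.5 = 14.91
anchor → Form 2025 (Group 2): y = (102.2/2.5)(14.91 − 18.2) + 535.1 = 400.6

400.6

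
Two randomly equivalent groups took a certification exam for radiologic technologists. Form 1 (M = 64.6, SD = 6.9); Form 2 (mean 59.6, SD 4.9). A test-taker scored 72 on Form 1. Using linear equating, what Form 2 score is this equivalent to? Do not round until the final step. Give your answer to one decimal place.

64.9

Linear equating: y = (SD_Y/SD_X)(x − M_X) + M_Y
y = (4.9/6.9)(72 − 64.6) + 59.6
y = 0.710145 × 7.4 + 59.6 = 5.2551 + 59.6 = 64.9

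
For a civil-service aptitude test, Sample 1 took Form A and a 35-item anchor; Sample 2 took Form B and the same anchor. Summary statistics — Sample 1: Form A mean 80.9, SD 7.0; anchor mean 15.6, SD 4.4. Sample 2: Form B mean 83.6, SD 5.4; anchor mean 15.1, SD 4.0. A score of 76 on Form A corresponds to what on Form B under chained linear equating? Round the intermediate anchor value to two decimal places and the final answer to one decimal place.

80.1

Form A → anchor (Sample 1): v = (4.4/7.0)(76 − 80.9) + 15.6 = 12.52
anchor → Form B (Sample 2): y = (5.4/4.0)(12.52 − 15.1) + 83.6 = 80.1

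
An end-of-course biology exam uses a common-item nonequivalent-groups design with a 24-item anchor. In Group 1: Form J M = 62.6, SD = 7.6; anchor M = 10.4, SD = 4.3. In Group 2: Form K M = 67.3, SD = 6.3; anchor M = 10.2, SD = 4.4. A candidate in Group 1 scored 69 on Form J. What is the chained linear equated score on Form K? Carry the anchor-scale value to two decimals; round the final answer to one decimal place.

72.8

Form J → anchor (Group 1): v = (4.3/7.6)(69 − 62.6) + 10.4 = 14.02
anchor → Form K (Group 2): y = (6.3/4.4)(14.02 − 10.2) + 67.3 = 72.8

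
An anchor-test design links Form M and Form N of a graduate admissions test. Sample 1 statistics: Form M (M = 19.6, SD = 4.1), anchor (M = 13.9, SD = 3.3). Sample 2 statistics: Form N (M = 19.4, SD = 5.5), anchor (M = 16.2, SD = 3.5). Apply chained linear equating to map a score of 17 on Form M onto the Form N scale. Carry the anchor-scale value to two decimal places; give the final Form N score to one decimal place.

12.5

Form M → anchor (Sample 1): v = (3.3/4.1)(17 − 19.6) + 13.9 = 11.81
anchor → Form N (Sample 2): y = (5.5/3.5)(11.81 − 16.2) + 19.4 = 12.5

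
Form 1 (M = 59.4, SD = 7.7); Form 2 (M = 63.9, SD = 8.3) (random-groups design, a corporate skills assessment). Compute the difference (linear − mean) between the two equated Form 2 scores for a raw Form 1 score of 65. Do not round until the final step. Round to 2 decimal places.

Mean-equated: 65 + (63.9 − 59.4) = 69.50
Linear-equated: (8.3/7.7)(65 − 59.4) + 63.9 = 69.936
Difference = 69.936 − 69.50 = 0.44

0.44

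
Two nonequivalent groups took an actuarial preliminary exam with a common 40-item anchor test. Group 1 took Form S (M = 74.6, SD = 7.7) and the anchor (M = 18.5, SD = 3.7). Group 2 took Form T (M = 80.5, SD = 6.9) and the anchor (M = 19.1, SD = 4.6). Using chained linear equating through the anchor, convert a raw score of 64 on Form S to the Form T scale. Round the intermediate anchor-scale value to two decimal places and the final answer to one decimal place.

Form S → anchor (Group 1): v = (3.7/7.7)(64 − 74.6) + 18.5 = 13.41
anchor → Form T (Group 2): y = (6.9/4.6)(13.41 − 19.1) + 80.5 = 72.0

72.0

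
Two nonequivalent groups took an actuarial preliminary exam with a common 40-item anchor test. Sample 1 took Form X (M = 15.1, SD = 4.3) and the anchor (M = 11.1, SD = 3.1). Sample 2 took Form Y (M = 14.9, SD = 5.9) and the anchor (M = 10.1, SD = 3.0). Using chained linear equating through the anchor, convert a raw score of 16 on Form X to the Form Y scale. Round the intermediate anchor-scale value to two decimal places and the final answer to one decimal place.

Form X → anchor (Sample 1): v = (3.1/4.3)(16 − 15.1) + 11.1 = 11.75
anchor → Form Y (Sample 2): y = (5.9/3.0)(11.75 − 10.1) + 14.9 = 18.1

18.1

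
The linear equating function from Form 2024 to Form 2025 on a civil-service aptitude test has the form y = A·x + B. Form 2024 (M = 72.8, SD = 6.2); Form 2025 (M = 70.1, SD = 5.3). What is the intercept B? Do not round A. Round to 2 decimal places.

7.87

A = SD_Y / SD_X = 5.3 / 6.2 = 0.854839
B = M_Y − A·M_X = 70.1 − 0.854839 × 72.8 = 7.87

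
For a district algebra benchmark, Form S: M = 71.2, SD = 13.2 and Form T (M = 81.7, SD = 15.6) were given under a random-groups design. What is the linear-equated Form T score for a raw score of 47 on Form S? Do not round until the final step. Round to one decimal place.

Linear equating: y = (SD_Y/SD_X)(x − M_X) + M_Y
y = (15.6/13.2)(47 − 71.2) + 81.7
y = 1.181818 × -24.2 + 81.7 = -28.6000 + 81.7 = 53.1

53.1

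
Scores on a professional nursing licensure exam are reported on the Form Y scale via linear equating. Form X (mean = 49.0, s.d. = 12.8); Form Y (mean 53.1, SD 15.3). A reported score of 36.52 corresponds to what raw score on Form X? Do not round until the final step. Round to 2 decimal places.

Invert y = (SD_Y/SD_X)(x − M_X) + M_Y:
x = (SD_X/SD_Y)(y − M_Y) + M_X = (12.8/15.3)(36.52 − 53.1) + 49.0
x = 0.836601 × -16.580 + 49.0 = 35.13

35.13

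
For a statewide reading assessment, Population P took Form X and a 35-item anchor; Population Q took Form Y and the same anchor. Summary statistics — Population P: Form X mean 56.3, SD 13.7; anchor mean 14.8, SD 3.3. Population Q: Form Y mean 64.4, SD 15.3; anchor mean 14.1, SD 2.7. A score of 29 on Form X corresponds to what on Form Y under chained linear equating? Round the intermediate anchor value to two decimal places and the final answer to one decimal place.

Form X → anchor (Population P): v = (3.3/13.7)(29 − 56.3) + 14.8 = 8.22
anchor → Form Y (Population Q): y = (15.3/2.7)(8.22 − 14.1) + 64.4 = 31.1

31.1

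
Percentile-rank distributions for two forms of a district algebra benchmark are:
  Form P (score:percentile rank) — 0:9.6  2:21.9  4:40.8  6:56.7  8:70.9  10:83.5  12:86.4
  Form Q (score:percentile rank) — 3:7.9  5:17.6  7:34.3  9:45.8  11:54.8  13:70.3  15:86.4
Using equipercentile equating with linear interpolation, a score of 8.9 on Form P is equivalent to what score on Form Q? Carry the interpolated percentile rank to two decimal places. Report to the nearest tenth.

13.8

PR of 8.9 on Form P: 70.9 + (8.9 − 8)/(10 − 8) × (83.5 − 70.9) = 76.57
On Form Q, PR 76.57 falls between score 13 (PR 70.3) and 15 (PR 86.4).
Interpolate: 13 + (76.57 − 70.3)/(86.4 − 70.3) × (15 − 13) = 13.8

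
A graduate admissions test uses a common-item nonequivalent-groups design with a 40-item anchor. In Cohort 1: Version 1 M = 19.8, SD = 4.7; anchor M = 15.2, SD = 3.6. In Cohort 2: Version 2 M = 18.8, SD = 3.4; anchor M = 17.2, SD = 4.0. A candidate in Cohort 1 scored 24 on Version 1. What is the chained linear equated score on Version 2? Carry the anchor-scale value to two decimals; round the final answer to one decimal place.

19.8

Version 1 → anchor (Cohort 1): v = (3.6/4.7)(24 − 19.8) + 15.2 = 18.42
anchor → Version 2 (Cohort 2): y = (3.4/4.0)(18.42 − 17.2) + 18.8 = 19.8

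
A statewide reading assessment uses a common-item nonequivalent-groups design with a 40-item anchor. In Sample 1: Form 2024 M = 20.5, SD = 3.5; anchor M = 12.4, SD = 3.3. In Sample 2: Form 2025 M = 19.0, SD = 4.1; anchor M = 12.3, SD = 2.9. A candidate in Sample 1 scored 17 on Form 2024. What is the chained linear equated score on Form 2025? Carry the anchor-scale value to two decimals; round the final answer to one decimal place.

Form 2024 → anchor (Sample 1): v = (3.3/3.5)(17 − 20.5) + 12.4 = 9.10
anchor → Form 2025 (Sample 2): y = (4.1/2.9)(9.10 − 12.3) + 19.0 = 14.5

14.5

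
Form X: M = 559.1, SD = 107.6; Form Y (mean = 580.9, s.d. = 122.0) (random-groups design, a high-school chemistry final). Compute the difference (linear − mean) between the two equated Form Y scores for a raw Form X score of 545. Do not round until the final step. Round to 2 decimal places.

Mean-equated: 545 + (580.9 − 559.1) = 566.80
Linear-equated: (122.0/107.6)(545 − 559.1) + 580.9 = 564.913
Difference = 564.913 − 566.80 = -1.89

-1.89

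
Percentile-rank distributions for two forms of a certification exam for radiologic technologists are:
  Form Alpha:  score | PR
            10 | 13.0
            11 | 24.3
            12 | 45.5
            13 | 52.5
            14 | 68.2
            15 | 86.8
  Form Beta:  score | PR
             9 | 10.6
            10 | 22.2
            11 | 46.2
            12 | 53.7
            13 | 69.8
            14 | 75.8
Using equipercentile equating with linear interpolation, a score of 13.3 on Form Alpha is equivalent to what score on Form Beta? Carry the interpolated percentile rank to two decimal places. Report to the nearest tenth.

PR of 13.3 on Form Alpha: 52.5 + (13.3 − 13)/(14 − 13) × (68.2 − 52.5) = 57.21
On Form Beta, PR 57.21 falls between score 12 (PR 53.7) and 13 (PR 69.8).
Interpolate: 12 + (57.21 − 53.7)/(69.8 − 53.7) × (13 − 12) = 12.2

12.2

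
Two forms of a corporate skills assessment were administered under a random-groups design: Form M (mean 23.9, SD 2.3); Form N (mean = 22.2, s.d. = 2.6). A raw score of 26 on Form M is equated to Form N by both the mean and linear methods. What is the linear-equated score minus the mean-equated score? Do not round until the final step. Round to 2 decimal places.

0.27

Mean-equated: 26 + (22.2 − 23.9) = 24.30
Linear-equated: (2.6/2.3)(26 − 23.9) + 22.2 = 24.574
Difference = 24.574 − 24.30 = 0.27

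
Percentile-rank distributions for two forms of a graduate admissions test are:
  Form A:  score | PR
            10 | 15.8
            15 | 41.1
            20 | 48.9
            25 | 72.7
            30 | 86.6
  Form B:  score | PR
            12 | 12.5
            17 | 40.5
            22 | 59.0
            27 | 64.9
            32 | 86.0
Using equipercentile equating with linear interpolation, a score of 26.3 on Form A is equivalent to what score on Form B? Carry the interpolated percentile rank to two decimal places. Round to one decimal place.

29.7

PR of 26.3 on Form A: 72.7 + (26.3 − 25)/(30 − 25) × (86.6 − 72.7) = 76.31
On Form B, PR 76.31 falls between score 27 (PR 64.9) and 32 (PR 86.0).
Interpolate: 27 + (76.31 − 64.9)/(86.0 − 64.9) × (32 − 27) = 29.7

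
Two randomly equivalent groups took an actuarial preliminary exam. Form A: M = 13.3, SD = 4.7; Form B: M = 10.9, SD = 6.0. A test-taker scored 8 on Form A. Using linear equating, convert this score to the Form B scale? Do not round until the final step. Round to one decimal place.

4.1

Linear equating: y = (SD_Y/SD_X)(x − M_X) + M_Y
y = (6.0/4.7)(8 − 13.3) + 10.9
y = 1.276596 × -5.3 + 10.9 = -6.7660 + 10.9 = 4.1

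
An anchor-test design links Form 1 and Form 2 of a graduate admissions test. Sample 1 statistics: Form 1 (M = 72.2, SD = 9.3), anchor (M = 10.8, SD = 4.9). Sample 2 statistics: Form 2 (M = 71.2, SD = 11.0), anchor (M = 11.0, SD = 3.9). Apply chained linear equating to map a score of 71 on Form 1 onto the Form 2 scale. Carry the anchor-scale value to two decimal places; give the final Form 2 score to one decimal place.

Form 1 → anchor (Sample 1): v = (4.9/9.3)(71 − 72.2) + 10.8 = 10.17
anchor → Form 2 (Sample 2): y = (11.0/3.9)(10.17 − 11.0) + 71.2 = 68.9

68.9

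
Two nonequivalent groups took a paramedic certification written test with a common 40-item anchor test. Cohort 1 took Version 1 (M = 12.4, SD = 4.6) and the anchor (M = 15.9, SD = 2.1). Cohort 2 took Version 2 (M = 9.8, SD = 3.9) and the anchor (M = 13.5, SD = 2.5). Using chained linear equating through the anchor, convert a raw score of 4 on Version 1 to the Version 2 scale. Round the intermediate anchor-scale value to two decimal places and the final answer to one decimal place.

7.6

Version 1 → anchor (Cohort 1): v = (2.1/4.6)(4 − 12.4) + 15.9 = 12.07
anchor → Version 2 (Cohort 2): y = (3.9/2.5)(12.07 − 13.5) + 9.8 = 7.6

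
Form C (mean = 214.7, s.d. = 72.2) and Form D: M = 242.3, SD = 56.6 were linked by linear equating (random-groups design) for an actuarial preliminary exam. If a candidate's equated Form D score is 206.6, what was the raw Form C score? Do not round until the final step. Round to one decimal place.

169.2

Invert y = (SD_Y/SD_X)(x − M_X) + M_Y:
x = (SD_X/SD_Y)(y − M_Y) + M_X = (72.2/56.6)(206.6 − 242.3) + 214.7
x = 1.275618 × -35.700 + 214.7 = 169.2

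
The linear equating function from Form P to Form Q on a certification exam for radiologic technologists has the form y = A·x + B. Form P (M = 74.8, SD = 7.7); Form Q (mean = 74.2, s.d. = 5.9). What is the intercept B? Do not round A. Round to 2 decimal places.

16.89

A = SD_Y / SD_X = 5.9 / 7.7 = 0.766234
B = M_Y − A·M_X = 74.2 − 0.766234 × 74.8 = 16.89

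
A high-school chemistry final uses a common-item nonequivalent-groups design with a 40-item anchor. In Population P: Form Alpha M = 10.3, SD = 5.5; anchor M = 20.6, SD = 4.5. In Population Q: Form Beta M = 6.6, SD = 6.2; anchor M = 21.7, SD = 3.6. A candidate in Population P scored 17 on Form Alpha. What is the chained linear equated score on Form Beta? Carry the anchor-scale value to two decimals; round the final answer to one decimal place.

Form Alpha → anchor (Population P): v = (4.5/5.5)(17 − 10.3) + 20.6 = 26.08
anchor → Form Beta (Population Q): y = (6.2/3.6)(26.08 − 21.7) + 6.6 = 14.1

14.1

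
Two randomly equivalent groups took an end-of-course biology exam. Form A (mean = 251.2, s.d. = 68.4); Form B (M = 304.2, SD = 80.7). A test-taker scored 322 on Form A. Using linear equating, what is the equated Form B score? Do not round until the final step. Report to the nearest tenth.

387.7

Linear equating: y = (SD_Y/SD_X)(x − M_X) + M_Y
y = (80.7/68.4)(322 − 251.2) + 304.2
y = 1.179825 × 70.8 + 304.2 = 83.5316 + 304.2 = 387.7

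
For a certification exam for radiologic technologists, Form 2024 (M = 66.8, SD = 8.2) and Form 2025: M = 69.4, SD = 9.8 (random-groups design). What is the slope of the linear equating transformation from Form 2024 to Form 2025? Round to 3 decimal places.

A = SD_Y / SD_X = 9.8 / 8.2 = 1.195

1.195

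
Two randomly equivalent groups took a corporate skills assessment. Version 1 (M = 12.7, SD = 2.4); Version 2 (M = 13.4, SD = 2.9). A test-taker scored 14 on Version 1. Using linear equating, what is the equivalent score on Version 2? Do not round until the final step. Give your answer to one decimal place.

Linear equating: y = (SD_Y/SD_X)(x − M_X) + M_Y
y = (2.9/2.4)(14 − 12.7) + 13.4
y = 1.208333 × 1.3 + 13.4 = 1.5708 + 13.4 = 15.0

15.0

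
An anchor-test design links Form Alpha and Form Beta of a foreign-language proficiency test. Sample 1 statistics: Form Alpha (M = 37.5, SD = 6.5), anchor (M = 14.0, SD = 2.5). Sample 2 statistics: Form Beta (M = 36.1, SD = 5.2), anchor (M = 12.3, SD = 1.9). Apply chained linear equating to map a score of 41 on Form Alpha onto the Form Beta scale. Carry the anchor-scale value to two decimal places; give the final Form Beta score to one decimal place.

44.4

Form Alpha → anchor (Sample 1): v = (2.5/6.5)(41 − 37.5) + 14.0 = 15.35
anchor → Form Beta (Sample 2): y = (5.2/1.9)(15.35 − 12.3) + 36.1 = 44.4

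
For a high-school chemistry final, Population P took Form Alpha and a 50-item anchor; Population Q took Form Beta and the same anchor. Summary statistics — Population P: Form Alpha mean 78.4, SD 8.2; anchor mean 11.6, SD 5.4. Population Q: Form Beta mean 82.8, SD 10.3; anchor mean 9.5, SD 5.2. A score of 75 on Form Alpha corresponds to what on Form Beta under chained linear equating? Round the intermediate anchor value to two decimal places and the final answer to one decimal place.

Form Alpha → anchor (Population P): v = (5.4/8.2)(75 − 78.4) + 11.6 = 9.36
anchor → Form Beta (Population Q): y = (10.3/5.2)(9.36 − 9.5) + 82.8 = 82.5

82.5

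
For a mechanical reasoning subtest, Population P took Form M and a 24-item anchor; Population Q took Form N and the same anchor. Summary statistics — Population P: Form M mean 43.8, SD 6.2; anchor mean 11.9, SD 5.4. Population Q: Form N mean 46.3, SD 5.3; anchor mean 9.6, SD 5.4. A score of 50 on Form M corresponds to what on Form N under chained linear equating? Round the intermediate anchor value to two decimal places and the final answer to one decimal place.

Form M → anchor (Population P): v = (5.4/6.2)(50 − 43.8) + 11.9 = 17.30
anchor → Form N (Population Q): y = (5.3/5.4)(17.30 − 9.6) + 46.3 = 53.9

53.9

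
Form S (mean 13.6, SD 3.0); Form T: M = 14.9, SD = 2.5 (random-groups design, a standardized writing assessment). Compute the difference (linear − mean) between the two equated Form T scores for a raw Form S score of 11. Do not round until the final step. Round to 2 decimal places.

0.43

Mean-equated: 11 + (14.9 − 13.6) = 12.30
Linear-equated: (2.5/3.0)(11 − 13.6) + 14.9 = 12.733
Difference = 12.733 − 12.30 = 0.43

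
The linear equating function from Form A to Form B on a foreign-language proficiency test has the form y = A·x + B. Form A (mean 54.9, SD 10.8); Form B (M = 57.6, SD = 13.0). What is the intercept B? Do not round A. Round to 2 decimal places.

-8.48

A = SD_Y / SD_X = 13.0 / 10.8 = 1.203704
B = M_Y − A·M_X = 57.6 − 1.203704 × 54.9 = -8.48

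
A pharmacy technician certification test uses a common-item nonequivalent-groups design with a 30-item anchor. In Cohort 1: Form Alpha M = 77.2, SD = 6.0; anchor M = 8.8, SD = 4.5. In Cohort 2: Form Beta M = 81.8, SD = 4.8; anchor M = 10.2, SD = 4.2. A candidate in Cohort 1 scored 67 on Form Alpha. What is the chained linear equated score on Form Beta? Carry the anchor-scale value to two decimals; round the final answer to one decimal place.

Form Alpha → anchor (Cohort 1): v = (4.5/6.0)(67 − 77.2) + 8.8 = 1.15
anchor → Form Beta (Cohort 2): y = (4.8/4.2)(1.15 − 10.2) + 81.8 = 71.5

71.5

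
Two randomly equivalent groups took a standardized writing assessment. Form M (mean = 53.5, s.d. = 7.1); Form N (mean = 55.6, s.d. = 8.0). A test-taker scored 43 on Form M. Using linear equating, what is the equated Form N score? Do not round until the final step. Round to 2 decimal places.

Linear equating: y = (SD_Y/SD_X)(x − M_X) + M_Y
y = (8.0/7.1)(43 − 53.5) + 55.6
y = 1.126761 × -10.5 + 55.6 = -11.8310 + 55.6 = 43.77

43.77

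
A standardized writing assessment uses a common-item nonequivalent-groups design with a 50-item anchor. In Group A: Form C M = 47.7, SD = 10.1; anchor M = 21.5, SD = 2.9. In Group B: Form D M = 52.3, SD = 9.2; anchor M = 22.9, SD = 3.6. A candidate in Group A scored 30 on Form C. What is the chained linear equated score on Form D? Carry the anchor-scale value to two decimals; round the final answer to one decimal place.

Form C → anchor (Group A): v = (2.9/10.1)(30 − 47.7) + 21.5 = 16.42
anchor → Form D (Group B): y = (9.2/3.6)(16.42 − 22.9) + 52.3 = 35.7

35.7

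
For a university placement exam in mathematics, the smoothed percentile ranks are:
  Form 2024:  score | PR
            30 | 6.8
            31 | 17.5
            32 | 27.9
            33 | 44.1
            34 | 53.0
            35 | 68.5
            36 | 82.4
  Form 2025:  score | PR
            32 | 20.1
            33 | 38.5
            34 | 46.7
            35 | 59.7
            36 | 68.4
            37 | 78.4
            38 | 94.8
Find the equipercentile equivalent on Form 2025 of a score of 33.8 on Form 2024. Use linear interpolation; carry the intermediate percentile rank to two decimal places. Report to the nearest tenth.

34.3

PR of 33.8 on Form 2024: 44.1 + (33.8 − 33)/(34 − 33) × (53.0 − 44.1) = 51.22
On Form 2025, PR 51.22 falls between score 34 (PR 46.7) and 35 (PR 59.7).
Interpolate: 34 + (51.22 − 46.7)/(59.7 − 46.7) × (35 − 34) = 34.3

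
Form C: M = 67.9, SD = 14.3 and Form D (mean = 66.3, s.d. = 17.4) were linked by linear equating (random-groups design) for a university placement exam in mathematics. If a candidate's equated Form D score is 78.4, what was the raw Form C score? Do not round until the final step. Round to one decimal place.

Invert y = (SD_Y/SD_X)(x − M_X) + M_Y:
x = (SD_X/SD_Y)(y − M_Y) + M_X = (14.3/17.4)(78.4 − 66.3) + 67.9
x = 0.821839 × 12.100 + 67.9 = 77.8

77.8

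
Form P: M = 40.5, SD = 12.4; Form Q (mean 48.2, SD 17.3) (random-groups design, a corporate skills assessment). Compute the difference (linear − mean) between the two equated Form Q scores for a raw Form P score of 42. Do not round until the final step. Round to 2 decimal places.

Mean-equated: 42 + (48.2 − 40.5) = 49.70
Linear-equated: (17.3/12.4)(42 − 40.5) + 48.2 = 50.293
Difference = 50.293 − 49.70 = 0.59

0.59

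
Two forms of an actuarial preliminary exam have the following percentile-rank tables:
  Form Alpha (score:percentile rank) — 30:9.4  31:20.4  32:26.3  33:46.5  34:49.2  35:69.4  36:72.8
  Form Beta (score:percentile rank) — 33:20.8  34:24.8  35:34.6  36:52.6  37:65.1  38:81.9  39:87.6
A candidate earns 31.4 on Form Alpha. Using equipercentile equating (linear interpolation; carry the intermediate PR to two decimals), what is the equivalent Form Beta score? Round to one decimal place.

33.5

PR of 31.4 on Form Alpha: 20.4 + (31.4 − 31)/(32 − 31) × (26.3 − 20.4) = 22.76
On Form Beta, PR 22.76 falls between score 33 (PR 20.8) and 34 (PR 24.8).
Interpolate: 33 + (22.76 − 20.8)/(24.8 − 20.8) × (34 − 33) = 33.5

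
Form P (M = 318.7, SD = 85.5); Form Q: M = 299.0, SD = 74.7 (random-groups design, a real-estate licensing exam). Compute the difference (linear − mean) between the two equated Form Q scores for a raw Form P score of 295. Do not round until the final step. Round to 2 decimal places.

Mean-equated: 295 + (299.0 − 318.7) = 275.30
Linear-equated: (74.7/85.5)(295 − 318.7) + 299.0 = 278.294
Difference = 278.294 − 275.30 = 2.99

2.99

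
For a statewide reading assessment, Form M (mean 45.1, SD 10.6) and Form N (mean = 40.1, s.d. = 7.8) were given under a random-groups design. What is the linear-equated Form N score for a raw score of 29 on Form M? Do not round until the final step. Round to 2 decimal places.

Linear equating: y = (SD_Y/SD_X)(x − M_X) + M_Y
y = (7.8/10.6)(29 − 45.1) + 40.1
y = 0.735849 × -16.1 + 40.1 = -11.8472 + 40.1 = 28.25

28.25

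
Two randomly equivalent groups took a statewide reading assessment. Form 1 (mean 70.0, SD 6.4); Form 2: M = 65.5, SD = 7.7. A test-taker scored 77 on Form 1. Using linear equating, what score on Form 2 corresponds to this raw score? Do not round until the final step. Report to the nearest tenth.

73.9

Linear equating: y = (SD_Y/SD_X)(x − M_X) + M_Y
y = (7.7/6.4)(77 − 70.0) + 65.5
y = 1.203125 × 7.0 + 65.5 = 8.4219 + 65.5 = 73.9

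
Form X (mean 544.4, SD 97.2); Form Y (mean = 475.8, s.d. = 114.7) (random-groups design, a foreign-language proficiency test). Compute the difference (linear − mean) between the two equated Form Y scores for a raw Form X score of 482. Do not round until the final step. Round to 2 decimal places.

Mean-equated: 482 + (475.8 − 544.4) = 413.40
Linear-equated: (114.7/97.2)(482 − 544.4) + 475.8 = 402.165
Difference = 402.165 − 413.40 = -11.23

-11.23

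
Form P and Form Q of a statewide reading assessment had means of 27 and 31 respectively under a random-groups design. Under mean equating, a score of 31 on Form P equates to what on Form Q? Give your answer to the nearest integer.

Mean equating: y = x + (M_Y − M_X) = 31 + (31 − 27) = 35

35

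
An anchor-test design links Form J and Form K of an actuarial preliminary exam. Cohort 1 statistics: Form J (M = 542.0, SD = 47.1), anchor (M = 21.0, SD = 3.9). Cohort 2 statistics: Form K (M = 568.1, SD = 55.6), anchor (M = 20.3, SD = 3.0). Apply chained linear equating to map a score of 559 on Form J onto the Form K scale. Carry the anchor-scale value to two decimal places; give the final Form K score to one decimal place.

Form J → anchor (Cohort 1): v = (3.9/47.1)(559 − 542.0) + 21.0 = 22.41
anchor → Form K (Cohort 2): y = (55.6/3.0)(22.41 − 20.3) + 568.1 = 607.2

607.2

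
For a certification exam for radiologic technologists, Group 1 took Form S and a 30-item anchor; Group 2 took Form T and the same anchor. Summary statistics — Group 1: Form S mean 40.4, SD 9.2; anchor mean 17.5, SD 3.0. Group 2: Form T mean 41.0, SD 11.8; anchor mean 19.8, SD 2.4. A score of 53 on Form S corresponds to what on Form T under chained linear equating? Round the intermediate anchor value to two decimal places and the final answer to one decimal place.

49.9

Form S → anchor (Group 1): v = (3.0/9.2)(53 − 40.4) + 17.5 = 21.61
anchor → Form T (Group 2): y = (11.8/2.4)(21.61 − 19.8) + 41.0 = 49.9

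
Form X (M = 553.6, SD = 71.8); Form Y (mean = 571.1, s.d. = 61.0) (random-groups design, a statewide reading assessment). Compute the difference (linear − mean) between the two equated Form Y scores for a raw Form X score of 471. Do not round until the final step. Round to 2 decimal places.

12.42

Mean-equated: 471 + (571.1 − 553.6) = 488.50
Linear-equated: (61.0/71.8)(471 − 553.6) + 571.1 = 500.925
Difference = 500.925 − 488.50 = 12.42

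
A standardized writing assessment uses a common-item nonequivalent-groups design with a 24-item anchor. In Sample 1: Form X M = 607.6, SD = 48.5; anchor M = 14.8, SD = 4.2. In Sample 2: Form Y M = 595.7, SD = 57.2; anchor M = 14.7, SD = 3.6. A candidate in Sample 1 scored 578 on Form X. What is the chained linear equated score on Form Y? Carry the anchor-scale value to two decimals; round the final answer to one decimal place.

Form X → anchor (Sample 1): v = (4.2/48.5)(578 − 607.6) + 14.8 = 12.24
anchor → Form Y (Sample 2): y = (57.2/3.6)(12.24 − 14.7) + 595.7 = 556.6

556.6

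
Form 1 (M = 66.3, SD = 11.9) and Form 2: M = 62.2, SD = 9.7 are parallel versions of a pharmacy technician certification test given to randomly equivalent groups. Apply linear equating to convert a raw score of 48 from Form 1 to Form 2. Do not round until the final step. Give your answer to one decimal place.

47.3

Linear equating: y = (SD_Y/SD_X)(x − M_X) + M_Y
y = (9.7/11.9)(48 − 66.3) + 62.2
y = 0.815126 × -18.3 + 62.2 = -14.9168 + 62.2 = 47.3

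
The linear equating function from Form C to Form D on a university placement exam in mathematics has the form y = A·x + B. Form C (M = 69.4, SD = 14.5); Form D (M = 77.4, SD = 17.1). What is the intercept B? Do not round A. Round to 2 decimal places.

A = SD_Y / SD_X = 17.1 / 14.5 = 1.179310
B = M_Y − A·M_X = 77.4 − 1.179310 × 69.4 = -4.44

-4.44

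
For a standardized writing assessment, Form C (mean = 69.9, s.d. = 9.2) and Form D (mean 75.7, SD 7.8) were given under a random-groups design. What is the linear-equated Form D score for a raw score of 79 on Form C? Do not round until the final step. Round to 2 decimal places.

Linear equating: y = (SD_Y/SD_X)(x − M_X) + M_Y
y = (7.8/9.2)(79 − 69.9) + 75.7
y = 0.847826 × 9.1 + 75.7 = 7.7152 + 75.7 = 83.42

83.42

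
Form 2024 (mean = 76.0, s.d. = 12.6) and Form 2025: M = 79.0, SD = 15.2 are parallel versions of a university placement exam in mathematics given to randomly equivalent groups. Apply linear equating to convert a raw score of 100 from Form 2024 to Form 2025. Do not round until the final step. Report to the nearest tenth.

108.0

Linear equating: y = (SD_Y/SD_X)(x − M_X) + M_Y
y = (15.2/12.6)(100 − 76.0) + 79.0
y = 1.206349 × 24.0 + 79.0 = 28.9524 + 79.0 = 108.0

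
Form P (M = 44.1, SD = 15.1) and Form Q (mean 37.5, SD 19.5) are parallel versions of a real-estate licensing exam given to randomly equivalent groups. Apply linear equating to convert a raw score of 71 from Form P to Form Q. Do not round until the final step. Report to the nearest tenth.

Linear equating: y = (SD_Y/SD_X)(x − M_X) + M_Y
y = (19.5/15.1)(71 − 44.1) + 37.5
y = 1.291391 × 26.9 + 37.5 = 34.7384 + 37.5 = 72.2

72.2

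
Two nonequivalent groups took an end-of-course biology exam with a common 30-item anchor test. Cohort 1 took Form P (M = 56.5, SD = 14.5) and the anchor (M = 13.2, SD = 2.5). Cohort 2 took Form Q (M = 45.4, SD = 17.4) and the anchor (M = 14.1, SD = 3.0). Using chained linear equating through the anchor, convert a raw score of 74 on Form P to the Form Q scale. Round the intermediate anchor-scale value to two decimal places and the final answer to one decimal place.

Form P → anchor (Cohort 1): v = (2.5/14.5)(74 − 56.5) + 13.2 = 16.22
anchor → Form Q (Cohort 2): y = (17.4/3.0)(16.22 − 14.1) + 45.4 = 57.7

57.7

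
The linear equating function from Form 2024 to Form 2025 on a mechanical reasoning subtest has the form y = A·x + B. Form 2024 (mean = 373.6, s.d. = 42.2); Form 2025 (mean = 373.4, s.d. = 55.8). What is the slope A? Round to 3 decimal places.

1.322

A = SD_Y / SD_X = 55.8 / 42.2 = 1.322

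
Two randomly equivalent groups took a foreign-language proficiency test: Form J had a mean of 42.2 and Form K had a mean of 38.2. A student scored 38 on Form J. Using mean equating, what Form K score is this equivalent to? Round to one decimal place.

Mean equating: y = x + (M_Y − M_X) = 38 + (38.2 − 42.2) = 34.0

34.0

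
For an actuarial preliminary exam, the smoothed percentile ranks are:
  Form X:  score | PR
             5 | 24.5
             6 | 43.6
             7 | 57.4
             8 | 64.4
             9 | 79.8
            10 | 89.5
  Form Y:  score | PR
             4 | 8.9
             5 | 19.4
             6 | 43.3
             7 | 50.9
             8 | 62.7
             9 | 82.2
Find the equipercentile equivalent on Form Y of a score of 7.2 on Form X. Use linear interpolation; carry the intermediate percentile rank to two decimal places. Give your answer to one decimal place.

PR of 7.2 on Form X: 57.4 + (7.2 − 7)/(8 − 7) × (64.4 − 57.4) = 58.80
On Form Y, PR 58.80 falls between score 7 (PR 50.9) and 8 (PR 62.7).
Interpolate: 7 + (58.80 − 50.9)/(62.7 − 50.9) × (8 − 7) = 7.7

7.7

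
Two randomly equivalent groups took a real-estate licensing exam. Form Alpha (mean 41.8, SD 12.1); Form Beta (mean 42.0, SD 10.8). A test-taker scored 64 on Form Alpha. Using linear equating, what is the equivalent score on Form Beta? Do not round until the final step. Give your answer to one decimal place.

61.8

Linear equating: y = (SD_Y/SD_X)(x − M_X) + M_Y
y = (10.8/12.1)(64 − 41.8) + 42.0
y = 0.892562 × 22.2 + 42.0 = 19.8149 + 42.0 = 61.8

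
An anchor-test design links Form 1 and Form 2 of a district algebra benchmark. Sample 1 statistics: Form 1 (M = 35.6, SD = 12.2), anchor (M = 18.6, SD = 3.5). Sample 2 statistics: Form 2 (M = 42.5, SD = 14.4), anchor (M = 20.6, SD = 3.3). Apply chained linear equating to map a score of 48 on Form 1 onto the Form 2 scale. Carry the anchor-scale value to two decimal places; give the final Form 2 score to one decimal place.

Form 1 → anchor (Sample 1): v = (3.5/12.2)(48 − 35.6) + 18.6 = 22.16
anchor → Form 2 (Sample 2): y = (14.4/3.3)(22.16 − 20.6) + 42.5 = 49.3

49.3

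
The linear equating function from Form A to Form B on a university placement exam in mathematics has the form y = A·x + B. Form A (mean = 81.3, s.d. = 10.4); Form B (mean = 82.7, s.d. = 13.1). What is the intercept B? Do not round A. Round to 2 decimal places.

A = SD_Y / SD_X = 13.1 / 10.4 = 1.259615
B = M_Y − A·M_X = 82.7 − 1.259615 × 81.3 = -19.71

-19.71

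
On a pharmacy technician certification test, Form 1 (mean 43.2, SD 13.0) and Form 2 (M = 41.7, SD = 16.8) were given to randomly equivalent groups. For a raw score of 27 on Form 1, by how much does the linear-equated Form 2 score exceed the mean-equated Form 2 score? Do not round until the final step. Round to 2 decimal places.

-4.74

Mean-equated: 27 + (41.7 − 43.2) = 25.50
Linear-equated: (16.8/13.0)(27 − 43.2) + 41.7 = 20.765
Difference = 20.765 − 25.50 = -4.74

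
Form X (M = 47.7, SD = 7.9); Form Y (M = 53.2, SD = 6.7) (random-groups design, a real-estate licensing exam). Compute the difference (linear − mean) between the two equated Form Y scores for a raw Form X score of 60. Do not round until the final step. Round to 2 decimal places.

Mean-equated: 60 + (53.2 − 47.7) = 65.50
Linear-equated: (6.7/7.9)(60 − 47.7) + 53.2 = 63.632
Difference = 63.632 − 65.50 = -1.87

-1.87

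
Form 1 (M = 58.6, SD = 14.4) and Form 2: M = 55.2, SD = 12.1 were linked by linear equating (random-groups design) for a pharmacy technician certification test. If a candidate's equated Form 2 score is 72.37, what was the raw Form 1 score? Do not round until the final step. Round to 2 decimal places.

Invert y = (SD_Y/SD_X)(x − M_X) + M_Y:
x = (SD_X/SD_Y)(y − M_Y) + M_X = (14.4/12.1)(72.37 − 55.2) + 58.6
x = 1.190083 × 17.170 + 58.6 = 79.03

79.03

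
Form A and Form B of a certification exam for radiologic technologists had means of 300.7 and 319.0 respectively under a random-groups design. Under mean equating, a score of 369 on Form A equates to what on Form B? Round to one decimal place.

Mean equating: y = x + (M_Y − M_X) = 369 + (319.0 − 300.7) = 387.3

387.3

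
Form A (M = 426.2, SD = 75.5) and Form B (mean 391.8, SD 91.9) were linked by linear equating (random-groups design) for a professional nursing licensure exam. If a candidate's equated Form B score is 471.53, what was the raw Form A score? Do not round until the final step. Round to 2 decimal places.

491.70

Invert y = (SD_Y/SD_X)(x − M_X) + M_Y:
x = (SD_X/SD_Y)(y − M_Y) + M_X = (75.5/91.9)(471.53 − 391.8) + 426.2
x = 0.821545 × 79.730 + 426.2 = 491.70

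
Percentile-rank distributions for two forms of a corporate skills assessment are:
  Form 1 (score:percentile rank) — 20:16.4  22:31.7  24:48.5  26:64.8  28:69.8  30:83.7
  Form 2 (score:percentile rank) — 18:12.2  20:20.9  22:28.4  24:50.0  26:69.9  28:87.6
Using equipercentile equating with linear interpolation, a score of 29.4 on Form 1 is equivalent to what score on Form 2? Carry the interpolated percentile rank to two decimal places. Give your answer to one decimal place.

PR of 29.4 on Form 1: 69.8 + (29.4 − 28)/(30 − 28) × (83.7 − 69.8) = 79.53
On Form 2, PR 79.53 falls between score 26 (PR 69.9) and 28 (PR 87.6).
Interpolate: 26 + (79.53 − 69.9)/(87.6 − 69.9) × (28 − 26) = 27.1

27.1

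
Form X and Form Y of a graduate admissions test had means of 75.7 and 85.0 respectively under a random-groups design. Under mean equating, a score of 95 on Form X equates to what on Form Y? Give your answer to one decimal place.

104.3

Mean equating: y = x + (M_Y − M_X) = 95 + (85.0 − 75.7) = 104.3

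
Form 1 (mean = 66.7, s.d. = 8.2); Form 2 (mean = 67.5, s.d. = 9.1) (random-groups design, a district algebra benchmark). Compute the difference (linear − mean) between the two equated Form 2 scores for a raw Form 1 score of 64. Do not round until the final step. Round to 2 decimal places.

Mean-equated: 64 + (67.5 − 66.7) = 64.80
Linear-equated: (9.1/8.2)(64 − 66.7) + 67.5 = 64.504
Difference = 64.504 − 64.80 = -0.30

-0.30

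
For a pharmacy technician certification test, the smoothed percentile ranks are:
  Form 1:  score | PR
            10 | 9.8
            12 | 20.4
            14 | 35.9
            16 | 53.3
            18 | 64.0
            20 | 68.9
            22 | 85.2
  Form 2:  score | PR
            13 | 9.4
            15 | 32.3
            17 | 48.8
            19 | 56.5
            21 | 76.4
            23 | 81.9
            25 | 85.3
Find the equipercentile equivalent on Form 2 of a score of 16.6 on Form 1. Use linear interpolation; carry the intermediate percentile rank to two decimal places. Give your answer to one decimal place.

PR of 16.6 on Form 1: 53.3 + (16.6 − 16)/(18 − 16) × (64.0 − 53.3) = 56.51
On Form 2, PR 56.51 falls between score 19 (PR 56.5) and 21 (PR 76.4).
Interpolate: 19 + (56.51 − 56.5)/(76.4 − 56.5) × (21 − 19) = 19.0

19.0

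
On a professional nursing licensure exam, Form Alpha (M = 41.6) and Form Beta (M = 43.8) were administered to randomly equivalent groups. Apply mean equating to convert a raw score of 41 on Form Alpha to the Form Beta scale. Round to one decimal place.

43.2

Mean equating: y = x + (M_Y − M_X) = 41 + (43.8 − 41.6) = 43.2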